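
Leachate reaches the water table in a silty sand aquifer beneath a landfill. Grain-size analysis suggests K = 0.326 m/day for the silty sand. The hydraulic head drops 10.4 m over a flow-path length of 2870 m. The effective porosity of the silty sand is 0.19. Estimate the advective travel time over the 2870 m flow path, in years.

1260

Hydraulic gradient i = Δh / L = 10.4 / 2870 = 0.003624.
Darcy flux q = K · i = 0.3260 × 0.003624 = 0.001181 m/day.
Seepage velocity v = q / n_e = 0.001181 / 0.19 = 0.006217 m/day.
Travel time t = L / v = 2870 / 0.006217 = 4.616e+05 days = 1264 years.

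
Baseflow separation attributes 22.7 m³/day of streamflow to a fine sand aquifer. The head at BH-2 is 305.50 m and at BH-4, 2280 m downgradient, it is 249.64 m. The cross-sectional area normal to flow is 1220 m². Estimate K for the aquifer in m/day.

0.759

Hydraulic gradient i = (305.50 − 249.64) / 2280 = 55.86 / 2280 = 0.02450.
From Q = K·A·i, K = Q / (A·i) = 22.7 / (1220 × 0.02450) = 0.7595 m/day.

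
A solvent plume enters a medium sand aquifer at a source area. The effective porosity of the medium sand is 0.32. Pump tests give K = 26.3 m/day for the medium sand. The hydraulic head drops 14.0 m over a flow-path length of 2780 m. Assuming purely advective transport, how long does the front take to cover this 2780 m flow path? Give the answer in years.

Hydraulic gradient i = Δh / L = 14.0 / 2780 = 0.005036.
Darcy flux q = K · i = 26.30 × 0.005036 = 0.1324 m/day.
Seepage velocity v = q / n_e = 0.1324 / 0.32 = 0.4139 m/day.
Travel time t = L / v = 2780 / 0.4139 = 6717 days = 18.39 years.

18.4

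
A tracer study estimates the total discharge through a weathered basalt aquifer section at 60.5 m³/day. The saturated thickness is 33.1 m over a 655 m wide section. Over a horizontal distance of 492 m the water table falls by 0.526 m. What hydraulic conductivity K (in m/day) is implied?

2.61

Cross-sectional area A = 655 × 33.1 = 21680 m².
Hydraulic gradient i = Δh / L = 0.526 / 492 = 0.001069.
From Q = K·A·i, K = Q / (A·i) = 60.5 / (21680 × 0.001069) = 2.610 m/day.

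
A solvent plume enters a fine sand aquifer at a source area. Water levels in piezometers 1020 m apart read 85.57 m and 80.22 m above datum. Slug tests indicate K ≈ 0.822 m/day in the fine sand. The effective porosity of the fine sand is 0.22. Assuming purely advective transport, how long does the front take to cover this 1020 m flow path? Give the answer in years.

142

Hydraulic gradient i = (85.57 − 80.22) / 1020 = 5.35 / 1020 = 0.005245.
Darcy flux q = K · i = 0.8220 × 0.005245 = 0.004311 m/day.
Seepage velocity v = q / n_e = 0.004311 / 0.22 = 0.01960 m/day.
Travel time t = L / v = 1020 / 0.01960 = 52047 days = 142.5 years.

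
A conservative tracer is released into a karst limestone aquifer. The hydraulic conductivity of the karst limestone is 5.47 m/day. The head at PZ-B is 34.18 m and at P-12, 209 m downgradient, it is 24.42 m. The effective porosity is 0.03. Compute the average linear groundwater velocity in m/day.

Hydraulic gradient i = (34.18 − 24.42) / 209 = 9.76 / 209 = 0.04670.
Darcy flux q = K · i = 5.470 × 0.04670 = 0.2554 m/day.
Seepage velocity v = q / n_e = 0.2554 / 0.03 = 8.515 m/day.

8.51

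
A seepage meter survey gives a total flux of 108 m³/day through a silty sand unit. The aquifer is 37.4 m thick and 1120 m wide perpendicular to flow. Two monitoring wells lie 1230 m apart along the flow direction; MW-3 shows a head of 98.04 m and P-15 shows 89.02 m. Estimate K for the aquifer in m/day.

Cross-sectional area A = 1120 × 37.4 = 41888 m².
Hydraulic gradient i = (98.04 − 89.02) / 1230 = 9.02 / 1230 = 0.007333.
From Q = K·A·i, K = Q / (A·i) = 108 / (41888 × 0.007333) = 0.3516 m/day.

0.352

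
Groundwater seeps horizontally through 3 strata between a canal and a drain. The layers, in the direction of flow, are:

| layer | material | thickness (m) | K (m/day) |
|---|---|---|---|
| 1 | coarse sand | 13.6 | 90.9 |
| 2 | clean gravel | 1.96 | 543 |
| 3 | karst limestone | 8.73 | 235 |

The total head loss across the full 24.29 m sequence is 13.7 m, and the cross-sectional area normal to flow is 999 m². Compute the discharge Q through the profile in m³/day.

71900

Flow is perpendicular to layering, so the layers act in series and the equivalent K is the thickness-weighted harmonic mean.
Total thickness L = 13.6 + 1.96 + 8.73 = 24.29 m.
Σ(b_i/K_i) = 13.6/90.9 + 1.96/543 + 8.73/235 = 0.1904 d.
K_eq = L / Σ(b_i/K_i) = 24.29 / 0.1904 = 127.6 m/day.
Q = K_eq · A · (Δh/L) = 127.6 × 999 × (13.7/24.29) = 71892 m³/day.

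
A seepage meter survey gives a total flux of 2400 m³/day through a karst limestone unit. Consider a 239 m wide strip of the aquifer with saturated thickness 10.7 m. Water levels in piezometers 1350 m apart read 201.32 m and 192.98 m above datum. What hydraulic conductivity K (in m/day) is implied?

Cross-sectional area A = 239 × 10.7 = 2557 m².
Hydraulic gradient i = (201.32 − 192.98) / 1350 = 8.34 / 1350 = 0.006178.
From Q = K·A·i, K = Q / (A·i) = 2400 / (2557 × 0.006178) = 151.9 m/day.

152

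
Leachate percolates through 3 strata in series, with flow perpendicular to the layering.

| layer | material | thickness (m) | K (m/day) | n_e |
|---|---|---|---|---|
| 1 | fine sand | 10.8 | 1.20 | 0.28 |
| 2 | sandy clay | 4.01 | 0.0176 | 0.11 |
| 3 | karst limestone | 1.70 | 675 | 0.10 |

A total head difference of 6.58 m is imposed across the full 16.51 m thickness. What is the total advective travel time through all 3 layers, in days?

With flow normal to the layers, continuity requires the same specific discharge q through every layer.
Σ(b_i/K_i) = 10.8/1.20 + 4.01/0.0176 + 1.70/675 = 236.8 d.
q = Δh / Σ(b_i/K_i) = 6.58 / 236.8 = 0.02778 m/day.
In each layer the seepage velocity is v_i = q/n_i, so the layer transit time is t_i = b_i·n_i / q:
  layer 1 (fine sand): t_1 = 10.8 × 0.28 / 0.02778 = 108.8 d
  layer 2 (sandy clay): t_2 = 4.01 × 0.11 / 0.02778 = 15.88 d
  layer 3 (karst limestone): t_3 = 1.70 × 0.10 / 0.02778 = 6.119 d
Total t = Σ t_i = 130.8 days.

131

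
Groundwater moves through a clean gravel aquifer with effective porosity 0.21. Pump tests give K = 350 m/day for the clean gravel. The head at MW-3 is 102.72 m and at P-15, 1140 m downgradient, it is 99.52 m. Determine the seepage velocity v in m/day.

Hydraulic gradient i = (102.72 − 99.52) / 1140 = 3.2 / 1140 = 0.002807.
Darcy flux q = K · i = 350.0 × 0.002807 = 0.9825 m/day.
Seepage velocity v = q / n_e = 0.9825 / 0.21 = 4.678 m/day.

4.68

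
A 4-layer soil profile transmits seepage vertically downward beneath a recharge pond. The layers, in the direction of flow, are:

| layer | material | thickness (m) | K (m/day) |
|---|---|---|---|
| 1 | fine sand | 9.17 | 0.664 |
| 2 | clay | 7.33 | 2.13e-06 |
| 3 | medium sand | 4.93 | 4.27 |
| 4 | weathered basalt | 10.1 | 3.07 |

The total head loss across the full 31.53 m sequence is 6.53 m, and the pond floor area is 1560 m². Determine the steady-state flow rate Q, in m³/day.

0.00296

Flow is perpendicular to layering, so the layers act in series and the equivalent K is the thickness-weighted harmonic mean.
Total thickness L = 9.17 + 7.33 + 4.93 + 10.1 = 31.53 m.
Σ(b_i/K_i) = 9.17/0.664 + 7.33/2.13e-06 + 4.93/4.27 + 10.1/3.07 = 3.441e+06 d.
K_eq = L / Σ(b_i/K_i) = 31.53 / 3.441e+06 = 9.162e-06 m/day.
Q = K_eq · A · (Δh/L) = 9.162e-06 × 1560 × (6.53/31.53) = 0.002960 m³/day.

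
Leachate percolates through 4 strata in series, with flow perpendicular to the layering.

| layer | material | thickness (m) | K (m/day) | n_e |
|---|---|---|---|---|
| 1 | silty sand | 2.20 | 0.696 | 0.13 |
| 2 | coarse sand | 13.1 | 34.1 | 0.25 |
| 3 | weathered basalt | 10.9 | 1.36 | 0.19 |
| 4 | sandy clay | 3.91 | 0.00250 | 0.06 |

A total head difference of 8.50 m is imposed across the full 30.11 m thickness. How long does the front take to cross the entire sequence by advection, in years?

With flow normal to the layers, continuity requires the same specific discharge q through every layer.
Σ(b_i/K_i) = 2.20/0.696 + 13.1/34.1 + 10.9/1.36 + 3.91/0.00250 = 1576 d.
q = Δh / Σ(b_i/K_i) = 8.50 / 1576 = 0.005395 m/day.
In each layer the seepage velocity is v_i = q/n_i, so the layer transit time is t_i = b_i·n_i / q:
  layer 1 (silty sand): t_1 = 2.20 × 0.13 / 0.005395 = 53.01 d
  layer 2 (coarse sand): t_2 = 13.1 × 0.25 / 0.005395 = 607.1 d
  layer 3 (weathered basalt): t_3 = 10.9 × 0.19 / 0.005395 = 383.9 d
  layer 4 (sandy clay): t_4 = 3.91 × 0.06 / 0.005395 = 43.49 d
Total t = Σ t_i = 1087 days = 2.977 years.

2.98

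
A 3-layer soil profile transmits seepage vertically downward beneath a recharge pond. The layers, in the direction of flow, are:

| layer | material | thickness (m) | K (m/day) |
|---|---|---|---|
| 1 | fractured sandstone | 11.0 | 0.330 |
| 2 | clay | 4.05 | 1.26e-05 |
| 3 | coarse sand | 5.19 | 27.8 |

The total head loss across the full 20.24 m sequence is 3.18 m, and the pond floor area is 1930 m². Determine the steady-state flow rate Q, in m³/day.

0.0191

Flow is perpendicular to layering, so the layers act in series and the equivalent K is the thickness-weighted harmonic mean.
Total thickness L = 11.0 + 4.05 + 5.19 = 20.24 m.
Σ(b_i/K_i) = 11.0/0.330 + 4.05/1.26e-05 + 5.19/27.8 = 3.215e+05 d.
K_eq = L / Σ(b_i/K_i) = 20.24 / 3.215e+05 = 6.296e-05 m/day.
Q = K_eq · A · (Δh/L) = 6.296e-05 × 1930 × (3.18/20.24) = 0.01909 m³/day.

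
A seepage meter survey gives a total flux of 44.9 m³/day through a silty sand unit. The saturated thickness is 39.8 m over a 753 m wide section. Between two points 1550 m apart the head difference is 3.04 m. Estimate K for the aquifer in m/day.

Cross-sectional area A = 753 × 39.8 = 29969 m².
Hydraulic gradient i = Δh / L = 3.04 / 1550 = 0.001961.
From Q = K·A·i, K = Q / (A·i) = 44.9 / (29969 × 0.001961) = 0.7639 m/day.

0.764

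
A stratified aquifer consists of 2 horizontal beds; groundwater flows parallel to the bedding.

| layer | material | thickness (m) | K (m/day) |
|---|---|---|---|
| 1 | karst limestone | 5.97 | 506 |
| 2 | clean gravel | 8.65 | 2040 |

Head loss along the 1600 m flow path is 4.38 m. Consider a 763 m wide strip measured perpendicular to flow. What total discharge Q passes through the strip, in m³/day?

43200

Flow is parallel to layering, so each bed carries its own Darcy discharge and the transmissivities add.
Σ(K_i·b_i) = 506×5.97 + 2040×8.65 = 20667 m²/day.
Hydraulic gradient i = Δh / L = 4.38 / 1600 = 0.002737.
Q = Σ(K_i·b_i) · W · i = 20667 × 763 × 0.002737 = 43167 m³/day.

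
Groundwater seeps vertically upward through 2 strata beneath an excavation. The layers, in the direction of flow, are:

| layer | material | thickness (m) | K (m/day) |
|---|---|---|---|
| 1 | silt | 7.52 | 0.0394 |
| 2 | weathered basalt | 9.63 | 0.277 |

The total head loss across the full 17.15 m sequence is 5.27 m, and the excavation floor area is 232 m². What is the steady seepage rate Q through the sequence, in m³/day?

Flow is perpendicular to layering, so the layers act in series and the equivalent K is the thickness-weighted harmonic mean.
Total thickness L = 7.52 + 9.63 = 17.15 m.
Σ(b_i/K_i) = 7.52/0.0394 + 9.63/0.277 = 225.6 d.
K_eq = L / Σ(b_i/K_i) = 17.15 / 225.6 = 0.07601 m/day.
Q = K_eq · A · (Δh/L) = 0.07601 × 232 × (5.27/17.15) = 5.419 m³/day.

5.42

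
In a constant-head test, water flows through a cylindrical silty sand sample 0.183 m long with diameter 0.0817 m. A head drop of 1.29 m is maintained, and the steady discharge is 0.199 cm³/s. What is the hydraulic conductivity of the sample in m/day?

0.465

Cross-sectional area A = π·(d/2)² = π × (0.0817/2)² = 0.005242 m².
Convert discharge: 0.199 cm³/s = 1.990e-07 m³/s.
Darcy's law rearranged: K = Q·L / (A·Δh) = 1.990e-07 × 0.183 / (0.005242 × 1.29) = 5.385e-06 m/s = 0.4653 m/day.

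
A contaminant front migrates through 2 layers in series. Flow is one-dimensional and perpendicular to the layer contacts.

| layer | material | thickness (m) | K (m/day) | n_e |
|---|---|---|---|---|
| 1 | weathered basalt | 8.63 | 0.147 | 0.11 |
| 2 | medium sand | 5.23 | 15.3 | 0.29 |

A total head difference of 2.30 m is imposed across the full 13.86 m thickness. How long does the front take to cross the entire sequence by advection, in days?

63.3

With flow normal to the layers, continuity requires the same specific discharge q through every layer.
Σ(b_i/K_i) = 8.63/0.147 + 5.23/15.3 = 59.05 d.
q = Δh / Σ(b_i/K_i) = 2.30 / 59.05 = 0.03895 m/day.
In each layer the seepage velocity is v_i = q/n_i, so the layer transit time is t_i = b_i·n_i / q:
  layer 1 (weathered basalt): t_1 = 8.63 × 0.11 / 0.03895 = 24.37 d
  layer 2 (medium sand): t_2 = 5.23 × 0.29 / 0.03895 = 38.94 d
Total t = Σ t_i = 63.31 days.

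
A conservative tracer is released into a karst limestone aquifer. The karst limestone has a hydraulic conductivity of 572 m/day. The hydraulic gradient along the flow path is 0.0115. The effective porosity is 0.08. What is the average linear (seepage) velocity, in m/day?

82.2

Hydraulic gradient i = 0.0115.
Darcy flux q = K · i = 572.0 × 0.01150 = 6.578 m/day.
Seepage velocity v = q / n_e = 6.578 / 0.08 = 82.23 m/day.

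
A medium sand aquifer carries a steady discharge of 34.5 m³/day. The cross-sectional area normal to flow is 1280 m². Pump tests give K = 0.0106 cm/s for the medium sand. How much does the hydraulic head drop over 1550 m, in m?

4.56

Convert K: 0.0106 cm/s × 864 = 9.158 m/day.
From Q = K·A·i, i = Q / (K·A) = 34.5 / (9.158 × 1280) = 0.002943.
Head loss Δh = i · L = 0.002943 × 1550 = 4.562 m.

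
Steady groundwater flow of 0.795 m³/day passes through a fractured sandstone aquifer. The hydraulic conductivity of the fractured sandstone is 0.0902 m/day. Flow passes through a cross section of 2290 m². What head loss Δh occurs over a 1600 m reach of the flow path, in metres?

6.16

From Q = K·A·i, i = Q / (K·A) = 0.795 / (0.09020 × 2290) = 0.003849.
Head loss Δh = i · L = 0.003849 × 1600 = 6.158 m.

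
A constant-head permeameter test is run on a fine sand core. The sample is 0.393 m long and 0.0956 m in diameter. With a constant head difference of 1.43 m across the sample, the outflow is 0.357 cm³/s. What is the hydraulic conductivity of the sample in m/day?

1.18

Cross-sectional area A = π·(d/2)² = π × (0.0956/2)² = 0.007178 m².
Convert discharge: 0.357 cm³/s = 3.570e-07 m³/s.
Darcy's law rearranged: K = Q·L / (A·Δh) = 3.570e-07 × 0.393 / (0.007178 × 1.43) = 1.367e-05 m/s = 1.181 m/day.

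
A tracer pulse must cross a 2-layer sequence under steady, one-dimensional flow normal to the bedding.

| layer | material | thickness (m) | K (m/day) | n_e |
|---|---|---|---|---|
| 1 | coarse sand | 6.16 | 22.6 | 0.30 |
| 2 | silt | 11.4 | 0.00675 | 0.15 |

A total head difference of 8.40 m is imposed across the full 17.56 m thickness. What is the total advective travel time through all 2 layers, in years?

1.96

With flow normal to the layers, continuity requires the same specific discharge q through every layer.
Σ(b_i/K_i) = 6.16/22.6 + 11.4/0.00675 = 1689 d.
q = Δh / Σ(b_i/K_i) = 8.40 / 1689 = 0.004973 m/day.
In each layer the seepage velocity is v_i = q/n_i, so the layer transit time is t_i = b_i·n_i / q:
  layer 1 (coarse sand): t_1 = 6.16 × 0.30 / 0.004973 = 371.6 d
  layer 2 (silt): t_2 = 11.4 × 0.15 / 0.004973 = 343.9 d
Total t = Σ t_i = 715.5 days = 1.959 years.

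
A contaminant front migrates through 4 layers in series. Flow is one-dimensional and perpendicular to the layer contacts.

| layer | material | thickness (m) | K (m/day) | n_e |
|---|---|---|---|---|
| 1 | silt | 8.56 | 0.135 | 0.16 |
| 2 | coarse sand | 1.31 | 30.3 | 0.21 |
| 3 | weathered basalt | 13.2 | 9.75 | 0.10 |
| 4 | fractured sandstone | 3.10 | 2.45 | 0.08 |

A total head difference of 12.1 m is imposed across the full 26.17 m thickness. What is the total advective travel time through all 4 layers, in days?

With flow normal to the layers, continuity requires the same specific discharge q through every layer.
Σ(b_i/K_i) = 8.56/0.135 + 1.31/30.3 + 13.2/9.75 + 3.10/2.45 = 66.07 d.
q = Δh / Σ(b_i/K_i) = 12.1 / 66.07 = 0.1831 m/day.
In each layer the seepage velocity is v_i = q/n_i, so the layer transit time is t_i = b_i·n_i / q:
  layer 1 (silt): t_1 = 8.56 × 0.16 / 0.1831 = 7.478 d
  layer 2 (coarse sand): t_2 = 1.31 × 0.21 / 0.1831 = 1.502 d
  layer 3 (weathered basalt): t_3 = 13.2 × 0.10 / 0.1831 = 7.208 d
  layer 4 (fractured sandstone): t_4 = 3.10 × 0.08 / 0.1831 = 1.354 d
Total t = Σ t_i = 17.54 days.

17.5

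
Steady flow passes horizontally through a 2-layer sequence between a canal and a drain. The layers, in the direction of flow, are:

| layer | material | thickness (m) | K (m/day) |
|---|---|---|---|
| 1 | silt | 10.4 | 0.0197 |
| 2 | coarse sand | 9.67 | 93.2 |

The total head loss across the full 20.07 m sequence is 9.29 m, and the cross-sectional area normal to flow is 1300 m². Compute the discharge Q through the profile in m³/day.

22.9

Flow is perpendicular to layering, so the layers act in series and the equivalent K is the thickness-weighted harmonic mean.
Total thickness L = 10.4 + 9.67 = 20.07 m.
Σ(b_i/K_i) = 10.4/0.0197 + 9.67/93.2 = 528.0 d.
K_eq = L / Σ(b_i/K_i) = 20.07 / 528.0 = 0.03801 m/day.
Q = K_eq · A · (Δh/L) = 0.03801 × 1300 × (9.29/20.07) = 22.87 m³/day.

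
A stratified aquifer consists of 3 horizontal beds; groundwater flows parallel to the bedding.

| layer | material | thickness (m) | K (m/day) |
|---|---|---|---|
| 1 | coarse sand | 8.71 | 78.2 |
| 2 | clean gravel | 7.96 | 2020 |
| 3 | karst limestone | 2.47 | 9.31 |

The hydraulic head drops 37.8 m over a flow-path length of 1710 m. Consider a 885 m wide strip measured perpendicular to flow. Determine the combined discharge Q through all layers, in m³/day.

328000

Flow is parallel to layering, so each bed carries its own Darcy discharge and the transmissivities add.
Σ(K_i·b_i) = 78.2×8.71 + 2020×7.96 + 9.31×2.47 = 16783 m²/day.
Hydraulic gradient i = Δh / L = 37.8 / 1710 = 0.02211.
Q = Σ(K_i·b_i) · W · i = 16783 × 885 × 0.02211 = 3.283e+05 m³/day.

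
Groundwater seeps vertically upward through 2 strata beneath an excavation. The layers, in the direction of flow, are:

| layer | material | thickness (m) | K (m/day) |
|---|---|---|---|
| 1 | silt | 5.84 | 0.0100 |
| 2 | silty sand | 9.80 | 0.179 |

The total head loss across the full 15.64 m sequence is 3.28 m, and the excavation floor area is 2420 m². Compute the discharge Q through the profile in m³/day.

Flow is perpendicular to layering, so the layers act in series and the equivalent K is the thickness-weighted harmonic mean.
Total thickness L = 5.84 + 9.80 = 15.64 m.
Σ(b_i/K_i) = 5.84/0.0100 + 9.80/0.179 = 638.7 d.
K_eq = L / Σ(b_i/K_i) = 15.64 / 638.7 = 0.02449 m/day.
Q = K_eq · A · (Δh/L) = 0.02449 × 2420 × (3.28/15.64) = 12.43 m³/day.

12.4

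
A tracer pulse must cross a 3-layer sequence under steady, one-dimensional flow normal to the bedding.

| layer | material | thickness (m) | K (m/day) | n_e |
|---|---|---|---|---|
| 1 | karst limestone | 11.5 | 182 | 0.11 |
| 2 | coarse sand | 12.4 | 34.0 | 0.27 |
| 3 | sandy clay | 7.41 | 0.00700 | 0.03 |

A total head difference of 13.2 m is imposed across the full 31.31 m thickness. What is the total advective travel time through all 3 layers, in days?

388

With flow normal to the layers, continuity requires the same specific discharge q through every layer.
Σ(b_i/K_i) = 11.5/182 + 12.4/34.0 + 7.41/0.00700 = 1059 d.
q = Δh / Σ(b_i/K_i) = 13.2 / 1059 = 0.01246 m/day.
In each layer the seepage velocity is v_i = q/n_i, so the layer transit time is t_i = b_i·n_i / q:
  layer 1 (karst limestone): t_1 = 11.5 × 0.11 / 0.01246 = 101.5 d
  layer 2 (coarse sand): t_2 = 12.4 × 0.27 / 0.01246 = 268.6 d
  layer 3 (sandy clay): t_3 = 7.41 × 0.03 / 0.01246 = 17.83 d
Total t = Σ t_i = 387.9 days.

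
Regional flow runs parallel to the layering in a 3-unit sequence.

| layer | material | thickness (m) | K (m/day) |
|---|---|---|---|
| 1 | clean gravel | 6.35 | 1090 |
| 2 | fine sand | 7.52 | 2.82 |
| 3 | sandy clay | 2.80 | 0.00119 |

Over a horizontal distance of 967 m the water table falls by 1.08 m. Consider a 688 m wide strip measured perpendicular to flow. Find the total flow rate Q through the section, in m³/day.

Flow is parallel to layering, so each bed carries its own Darcy discharge and the transmissivities add.
Σ(K_i·b_i) = 1090×6.35 + 2.82×7.52 + 0.00119×2.80 = 6943 m²/day.
Hydraulic gradient i = Δh / L = 1.08 / 967 = 0.001117.
Q = Σ(K_i·b_i) · W · i = 6943 × 688 × 0.001117 = 5335 m³/day.

5330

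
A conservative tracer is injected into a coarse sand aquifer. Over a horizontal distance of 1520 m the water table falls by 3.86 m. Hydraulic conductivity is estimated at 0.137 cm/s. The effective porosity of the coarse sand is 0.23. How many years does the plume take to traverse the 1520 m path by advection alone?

Convert K: 0.137 cm/s × 864 = 118.4 m/day.
Hydraulic gradient i = Δh / L = 3.86 / 1520 = 0.002539.
Darcy flux q = K · i = 118.4 × 0.002539 = 0.3006 m/day.
Seepage velocity v = q / n_e = 0.3006 / 0.23 = 1.307 m/day.
Travel time t = L / v = 1520 / 1.307 = 1163 days = 3.184 years.

3.18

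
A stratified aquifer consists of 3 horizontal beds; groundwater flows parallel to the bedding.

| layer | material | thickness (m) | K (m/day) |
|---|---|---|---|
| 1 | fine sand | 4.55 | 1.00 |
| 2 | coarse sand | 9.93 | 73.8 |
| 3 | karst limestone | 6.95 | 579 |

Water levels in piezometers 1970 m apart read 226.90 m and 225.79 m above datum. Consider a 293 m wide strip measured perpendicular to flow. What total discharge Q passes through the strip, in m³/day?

Flow is parallel to layering, so each bed carries its own Darcy discharge and the transmissivities add.
Σ(K_i·b_i) = 1.00×4.55 + 73.8×9.93 + 579×6.95 = 4761 m²/day.
Hydraulic gradient i = (226.90 − 225.79) / 1970 = 1.11 / 1970 = 0.0005635.
Q = Σ(K_i·b_i) · W · i = 4761 × 293 × 0.0005635 = 786.1 m³/day.

786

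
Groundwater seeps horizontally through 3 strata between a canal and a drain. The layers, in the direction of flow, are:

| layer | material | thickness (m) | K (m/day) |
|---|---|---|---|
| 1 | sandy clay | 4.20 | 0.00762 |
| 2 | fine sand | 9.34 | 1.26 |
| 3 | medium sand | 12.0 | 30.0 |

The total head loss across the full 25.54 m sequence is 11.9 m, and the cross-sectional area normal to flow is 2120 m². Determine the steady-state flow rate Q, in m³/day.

45.1

Flow is perpendicular to layering, so the layers act in series and the equivalent K is the thickness-weighted harmonic mean.
Total thickness L = 4.20 + 9.34 + 12.0 = 25.54 m.
Σ(b_i/K_i) = 4.20/0.00762 + 9.34/1.26 + 12.0/30.0 = 559.0 d.
K_eq = L / Σ(b_i/K_i) = 25.54 / 559.0 = 0.04569 m/day.
Q = K_eq · A · (Δh/L) = 0.04569 × 2120 × (11.9/25.54) = 45.13 m³/day.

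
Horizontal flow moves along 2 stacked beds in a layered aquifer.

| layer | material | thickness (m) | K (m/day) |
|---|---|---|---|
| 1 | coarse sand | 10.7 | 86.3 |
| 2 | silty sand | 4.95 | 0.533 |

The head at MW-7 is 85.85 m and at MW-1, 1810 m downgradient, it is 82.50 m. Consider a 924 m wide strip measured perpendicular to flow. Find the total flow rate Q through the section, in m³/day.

1580

Flow is parallel to layering, so each bed carries its own Darcy discharge and the transmissivities add.
Σ(K_i·b_i) = 86.3×10.7 + 0.533×4.95 = 926.0 m²/day.
Hydraulic gradient i = (85.85 − 82.50) / 1810 = 3.35 / 1810 = 0.001851.
Q = Σ(K_i·b_i) · W · i = 926.0 × 924 × 0.001851 = 1584 m³/day.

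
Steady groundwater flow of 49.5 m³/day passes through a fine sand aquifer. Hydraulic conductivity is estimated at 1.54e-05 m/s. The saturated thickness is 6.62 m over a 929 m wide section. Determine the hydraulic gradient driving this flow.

0.00605

Convert K: 1.54e-05 m/s × 86400 = 1.331 m/day.
Cross-sectional area A = 929 × 6.62 = 6150 m².
From Q = K·A·i, i = Q / (K·A) = 49.5 / (1.331 × 6150) = 0.006049.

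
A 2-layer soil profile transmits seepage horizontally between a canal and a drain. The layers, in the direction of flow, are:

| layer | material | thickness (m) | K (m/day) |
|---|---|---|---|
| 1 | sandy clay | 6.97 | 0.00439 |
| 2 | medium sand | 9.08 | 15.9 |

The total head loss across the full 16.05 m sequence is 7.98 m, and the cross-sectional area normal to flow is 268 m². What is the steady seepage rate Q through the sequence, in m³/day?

Flow is perpendicular to layering, so the layers act in series and the equivalent K is the thickness-weighted harmonic mean.
Total thickness L = 6.97 + 9.08 = 16.05 m.
Σ(b_i/K_i) = 6.97/0.00439 + 9.08/15.9 = 1588 d.
K_eq = L / Σ(b_i/K_i) = 16.05 / 1588 = 0.01011 m/day.
Q = K_eq · A · (Δh/L) = 0.01011 × 268 × (7.98/16.05) = 1.347 m³/day.

1.35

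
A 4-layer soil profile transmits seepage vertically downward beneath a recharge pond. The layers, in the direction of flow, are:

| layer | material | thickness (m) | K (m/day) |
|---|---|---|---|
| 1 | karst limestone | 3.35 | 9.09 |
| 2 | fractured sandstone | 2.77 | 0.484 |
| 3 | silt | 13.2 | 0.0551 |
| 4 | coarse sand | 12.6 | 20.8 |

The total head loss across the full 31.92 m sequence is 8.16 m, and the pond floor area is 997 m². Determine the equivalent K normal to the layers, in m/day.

0.130

Flow is perpendicular to layering, so the layers act in series and the equivalent K is the thickness-weighted harmonic mean.
Total thickness L = 3.35 + 2.77 + 13.2 + 12.6 = 31.92 m.
Σ(b_i/K_i) = 3.35/9.09 + 2.77/0.484 + 13.2/0.0551 + 12.6/20.8 = 246.3 d.
K_eq = L / Σ(b_i/K_i) = 31.92 / 246.3 = 0.1296 m/day.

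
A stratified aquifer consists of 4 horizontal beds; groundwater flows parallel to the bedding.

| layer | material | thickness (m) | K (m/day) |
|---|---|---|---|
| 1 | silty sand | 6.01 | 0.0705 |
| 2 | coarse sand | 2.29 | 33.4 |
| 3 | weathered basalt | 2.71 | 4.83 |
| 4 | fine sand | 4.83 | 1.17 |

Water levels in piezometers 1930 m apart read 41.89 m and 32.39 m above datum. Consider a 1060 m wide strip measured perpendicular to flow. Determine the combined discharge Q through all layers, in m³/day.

Flow is parallel to layering, so each bed carries its own Darcy discharge and the transmissivities add.
Σ(K_i·b_i) = 0.0705×6.01 + 33.4×2.29 + 4.83×2.71 + 1.17×4.83 = 95.65 m²/day.
Hydraulic gradient i = (41.89 − 32.39) / 1930 = 9.5 / 1930 = 0.004922.
Q = Σ(K_i·b_i) · W · i = 95.65 × 1060 × 0.004922 = 499.1 m³/day.

499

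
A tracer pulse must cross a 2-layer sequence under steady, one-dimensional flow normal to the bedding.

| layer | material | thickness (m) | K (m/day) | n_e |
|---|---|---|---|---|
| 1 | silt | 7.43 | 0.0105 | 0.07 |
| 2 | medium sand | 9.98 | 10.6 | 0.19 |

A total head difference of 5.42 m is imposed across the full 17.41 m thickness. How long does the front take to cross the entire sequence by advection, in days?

316

With flow normal to the layers, continuity requires the same specific discharge q through every layer.
Σ(b_i/K_i) = 7.43/0.0105 + 9.98/10.6 = 708.6 d.
q = Δh / Σ(b_i/K_i) = 5.42 / 708.6 = 0.007649 m/day.
In each layer the seepage velocity is v_i = q/n_i, so the layer transit time is t_i = b_i·n_i / q:
  layer 1 (silt): t_1 = 7.43 × 0.07 / 0.007649 = 67.99 d
  layer 2 (medium sand): t_2 = 9.98 × 0.19 / 0.007649 = 247.9 d
Total t = Σ t_i = 315.9 days.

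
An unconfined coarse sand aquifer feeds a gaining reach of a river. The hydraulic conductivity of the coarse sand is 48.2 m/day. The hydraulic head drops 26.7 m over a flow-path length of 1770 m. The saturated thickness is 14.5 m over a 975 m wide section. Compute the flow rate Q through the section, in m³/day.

Cross-sectional area A = 975 × 14.5 = 14138 m².
Hydraulic gradient i = Δh / L = 26.7 / 1770 = 0.01508.
Darcy's law: Q = K · A · i = 48.20 × 14138 × 0.01508 = 10279 m³/day.

10300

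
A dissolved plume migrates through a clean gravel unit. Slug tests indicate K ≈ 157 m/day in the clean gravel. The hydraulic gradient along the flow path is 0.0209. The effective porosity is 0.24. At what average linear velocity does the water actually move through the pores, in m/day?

13.7

Hydraulic gradient i = 0.0209.
Darcy flux q = K · i = 157.0 × 0.02090 = 3.281 m/day.
Seepage velocity v = q / n_e = 3.281 / 0.24 = 13.67 m/day.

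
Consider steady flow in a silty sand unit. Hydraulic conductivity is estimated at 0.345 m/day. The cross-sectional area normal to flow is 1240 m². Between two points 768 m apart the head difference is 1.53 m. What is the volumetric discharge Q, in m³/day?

0.852

Hydraulic gradient i = Δh / L = 1.53 / 768 = 0.001992.
Darcy's law: Q = K · A · i = 0.3450 × 1240 × 0.001992 = 0.8523 m³/day.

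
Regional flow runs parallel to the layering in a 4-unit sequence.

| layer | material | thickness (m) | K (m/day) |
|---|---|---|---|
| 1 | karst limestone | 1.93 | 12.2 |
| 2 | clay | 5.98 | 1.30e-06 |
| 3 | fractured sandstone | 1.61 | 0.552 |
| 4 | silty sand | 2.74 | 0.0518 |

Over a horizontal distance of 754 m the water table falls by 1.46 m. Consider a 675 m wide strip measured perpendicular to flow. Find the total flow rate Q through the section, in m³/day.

32.1

Flow is parallel to layering, so each bed carries its own Darcy discharge and the transmissivities add.
Σ(K_i·b_i) = 12.2×1.93 + 1.30e-06×5.98 + 0.552×1.61 + 0.0518×2.74 = 24.58 m²/day.
Hydraulic gradient i = Δh / L = 1.46 / 754 = 0.001936.
Q = Σ(K_i·b_i) · W · i = 24.58 × 675 × 0.001936 = 32.12 m³/day.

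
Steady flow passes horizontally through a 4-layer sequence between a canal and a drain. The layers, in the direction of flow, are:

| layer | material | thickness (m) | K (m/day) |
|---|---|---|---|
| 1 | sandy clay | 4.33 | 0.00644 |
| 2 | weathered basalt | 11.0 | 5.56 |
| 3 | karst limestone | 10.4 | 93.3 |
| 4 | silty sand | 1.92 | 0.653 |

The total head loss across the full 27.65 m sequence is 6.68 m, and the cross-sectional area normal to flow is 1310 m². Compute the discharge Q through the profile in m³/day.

12.9

Flow is perpendicular to layering, so the layers act in series and the equivalent K is the thickness-weighted harmonic mean.
Total thickness L = 4.33 + 11.0 + 10.4 + 1.92 = 27.65 m.
Σ(b_i/K_i) = 4.33/0.00644 + 11.0/5.56 + 10.4/93.3 + 1.92/0.653 = 677.4 d.
K_eq = L / Σ(b_i/K_i) = 27.65 / 677.4 = 0.04082 m/day.
Q = K_eq · A · (Δh/L) = 0.04082 × 1310 × (6.68/27.65) = 12.92 m³/day.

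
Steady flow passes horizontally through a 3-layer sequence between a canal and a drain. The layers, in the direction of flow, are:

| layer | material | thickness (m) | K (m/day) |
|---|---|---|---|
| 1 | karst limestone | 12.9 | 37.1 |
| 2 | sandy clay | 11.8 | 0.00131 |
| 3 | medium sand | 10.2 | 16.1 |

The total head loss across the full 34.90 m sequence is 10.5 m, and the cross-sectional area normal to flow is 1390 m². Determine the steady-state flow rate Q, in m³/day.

Flow is perpendicular to layering, so the layers act in series and the equivalent K is the thickness-weighted harmonic mean.
Total thickness L = 12.9 + 11.8 + 10.2 = 34.90 m.
Σ(b_i/K_i) = 12.9/37.1 + 11.8/0.00131 + 10.2/16.1 = 9009 d.
K_eq = L / Σ(b_i/K_i) = 34.90 / 9009 = 0.003874 m/day.
Q = K_eq · A · (Δh/L) = 0.003874 × 1390 × (10.5/34.90) = 1.620 m³/day.

1.62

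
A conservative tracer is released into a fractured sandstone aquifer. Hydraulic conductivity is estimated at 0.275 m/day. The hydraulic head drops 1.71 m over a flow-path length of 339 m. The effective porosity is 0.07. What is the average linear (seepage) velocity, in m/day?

0.0198

Hydraulic gradient i = Δh / L = 1.71 / 339 = 0.005044.
Darcy flux q = K · i = 0.2750 × 0.005044 = 0.001387 m/day.
Seepage velocity v = q / n_e = 0.001387 / 0.07 = 0.01982 m/day.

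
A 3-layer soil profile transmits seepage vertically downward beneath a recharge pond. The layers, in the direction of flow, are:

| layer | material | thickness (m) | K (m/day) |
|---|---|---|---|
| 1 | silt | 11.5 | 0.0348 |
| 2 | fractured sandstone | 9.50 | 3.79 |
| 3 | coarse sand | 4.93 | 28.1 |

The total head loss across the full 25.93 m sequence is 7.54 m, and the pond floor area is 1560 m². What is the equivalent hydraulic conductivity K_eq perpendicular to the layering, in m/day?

0.0778

Flow is perpendicular to layering, so the layers act in series and the equivalent K is the thickness-weighted harmonic mean.
Total thickness L = 11.5 + 9.50 + 4.93 = 25.93 m.
Σ(b_i/K_i) = 11.5/0.0348 + 9.50/3.79 + 4.93/28.1 = 333.1 d.
K_eq = L / Σ(b_i/K_i) = 25.93 / 333.1 = 0.07783 m/day.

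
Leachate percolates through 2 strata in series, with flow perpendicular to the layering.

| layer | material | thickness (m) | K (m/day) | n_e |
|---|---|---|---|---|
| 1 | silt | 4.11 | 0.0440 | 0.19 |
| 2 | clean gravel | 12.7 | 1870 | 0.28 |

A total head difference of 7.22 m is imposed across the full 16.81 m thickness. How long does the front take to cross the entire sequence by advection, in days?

56.1

With flow normal to the layers, continuity requires the same specific discharge q through every layer.
Σ(b_i/K_i) = 4.11/0.0440 + 12.7/1870 = 93.42 d.
q = Δh / Σ(b_i/K_i) = 7.22 / 93.42 = 0.07729 m/day.
In each layer the seepage velocity is v_i = q/n_i, so the layer transit time is t_i = b_i·n_i / q:
  layer 1 (silt): t_1 = 4.11 × 0.19 / 0.07729 = 10.10 d
  layer 2 (clean gravel): t_2 = 12.7 × 0.28 / 0.07729 = 46.01 d
Total t = Σ t_i = 56.11 days.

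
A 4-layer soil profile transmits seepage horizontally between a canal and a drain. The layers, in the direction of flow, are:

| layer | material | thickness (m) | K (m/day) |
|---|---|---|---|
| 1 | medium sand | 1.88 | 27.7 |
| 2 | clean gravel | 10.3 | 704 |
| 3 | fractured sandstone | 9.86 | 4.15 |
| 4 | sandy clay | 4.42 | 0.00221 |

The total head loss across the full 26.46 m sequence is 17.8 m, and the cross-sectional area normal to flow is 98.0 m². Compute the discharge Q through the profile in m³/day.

0.871

Flow is perpendicular to layering, so the layers act in series and the equivalent K is the thickness-weighted harmonic mean.
Total thickness L = 1.88 + 10.3 + 9.86 + 4.42 = 26.46 m.
Σ(b_i/K_i) = 1.88/27.7 + 10.3/704 + 9.86/4.15 + 4.42/0.00221 = 2002 d.
K_eq = L / Σ(b_i/K_i) = 26.46 / 2002 = 0.01321 m/day.
Q = K_eq · A · (Δh/L) = 0.01321 × 98.0 × (17.8/26.46) = 0.8711 m³/day.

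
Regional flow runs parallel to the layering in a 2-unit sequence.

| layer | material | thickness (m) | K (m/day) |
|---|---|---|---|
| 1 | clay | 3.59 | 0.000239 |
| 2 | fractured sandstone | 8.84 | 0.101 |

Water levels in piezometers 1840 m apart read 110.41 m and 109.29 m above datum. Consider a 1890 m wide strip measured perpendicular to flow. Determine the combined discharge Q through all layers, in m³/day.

1.03

Flow is parallel to layering, so each bed carries its own Darcy discharge and the transmissivities add.
Σ(K_i·b_i) = 0.000239×3.59 + 0.101×8.84 = 0.8937 m²/day.
Hydraulic gradient i = (110.41 − 109.29) / 1840 = 1.12 / 1840 = 0.0006087.
Q = Σ(K_i·b_i) · W · i = 0.8937 × 1890 × 0.0006087 = 1.028 m³/day.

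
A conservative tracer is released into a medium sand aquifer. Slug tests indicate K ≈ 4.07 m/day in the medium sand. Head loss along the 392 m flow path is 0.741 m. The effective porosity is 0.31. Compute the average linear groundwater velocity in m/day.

Hydraulic gradient i = Δh / L = 0.741 / 392 = 0.001890.
Darcy flux q = K · i = 4.070 × 0.001890 = 0.007694 m/day.
Seepage velocity v = q / n_e = 0.007694 / 0.31 = 0.02482 m/day.

0.0248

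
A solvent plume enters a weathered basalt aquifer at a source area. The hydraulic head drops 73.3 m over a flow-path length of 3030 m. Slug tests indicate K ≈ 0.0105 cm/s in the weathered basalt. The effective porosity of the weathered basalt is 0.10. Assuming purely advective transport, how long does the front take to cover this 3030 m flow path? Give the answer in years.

Convert K: 0.0105 cm/s × 864 = 9.072 m/day.
Hydraulic gradient i = Δh / L = 73.3 / 3030 = 0.02419.
Darcy flux q = K · i = 9.072 × 0.02419 = 0.2195 m/day.
Seepage velocity v = q / n_e = 0.2195 / 0.10 = 2.195 m/day.
Travel time t = L / v = 3030 / 2.195 = 1381 days = 3.780 years.

3.78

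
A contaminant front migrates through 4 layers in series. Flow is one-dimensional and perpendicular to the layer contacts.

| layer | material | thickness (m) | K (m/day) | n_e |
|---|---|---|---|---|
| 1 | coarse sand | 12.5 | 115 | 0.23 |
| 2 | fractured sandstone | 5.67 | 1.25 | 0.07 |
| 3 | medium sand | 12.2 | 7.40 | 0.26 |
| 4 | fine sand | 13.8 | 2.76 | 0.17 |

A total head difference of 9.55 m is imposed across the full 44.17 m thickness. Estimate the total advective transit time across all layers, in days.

With flow normal to the layers, continuity requires the same specific discharge q through every layer.
Σ(b_i/K_i) = 12.5/115 + 5.67/1.25 + 12.2/7.40 + 13.8/2.76 = 11.29 d.
q = Δh / Σ(b_i/K_i) = 9.55 / 11.29 = 0.8456 m/day.
In each layer the seepage velocity is v_i = q/n_i, so the layer transit time is t_i = b_i·n_i / q:
  layer 1 (coarse sand): t_1 = 12.5 × 0.23 / 0.8456 = 3.400 d
  layer 2 (fractured sandstone): t_2 = 5.67 × 0.07 / 0.8456 = 0.4694 d
  layer 3 (medium sand): t_3 = 12.2 × 0.26 / 0.8456 = 3.751 d
  layer 4 (fine sand): t_4 = 13.8 × 0.17 / 0.8456 = 2.774 d
Total t = Σ t_i = 10.39 days.

10.4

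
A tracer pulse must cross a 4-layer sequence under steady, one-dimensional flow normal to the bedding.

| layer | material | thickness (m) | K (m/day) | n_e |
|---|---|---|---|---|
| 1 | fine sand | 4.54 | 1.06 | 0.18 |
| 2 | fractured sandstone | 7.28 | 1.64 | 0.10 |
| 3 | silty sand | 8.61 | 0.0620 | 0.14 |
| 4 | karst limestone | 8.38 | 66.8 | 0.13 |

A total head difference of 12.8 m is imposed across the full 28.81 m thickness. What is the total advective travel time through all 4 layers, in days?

With flow normal to the layers, continuity requires the same specific discharge q through every layer.
Σ(b_i/K_i) = 4.54/1.06 + 7.28/1.64 + 8.61/0.0620 + 8.38/66.8 = 147.7 d.
q = Δh / Σ(b_i/K_i) = 12.8 / 147.7 = 0.08665 m/day.
In each layer the seepage velocity is v_i = q/n_i, so the layer transit time is t_i = b_i·n_i / q:
  layer 1 (fine sand): t_1 = 4.54 × 0.18 / 0.08665 = 9.431 d
  layer 2 (fractured sandstone): t_2 = 7.28 × 0.10 / 0.08665 = 8.401 d
  layer 3 (silty sand): t_3 = 8.61 × 0.14 / 0.08665 = 13.91 d
  layer 4 (karst limestone): t_4 = 8.38 × 0.13 / 0.08665 = 12.57 d
Total t = Σ t_i = 44.32 days.

44.3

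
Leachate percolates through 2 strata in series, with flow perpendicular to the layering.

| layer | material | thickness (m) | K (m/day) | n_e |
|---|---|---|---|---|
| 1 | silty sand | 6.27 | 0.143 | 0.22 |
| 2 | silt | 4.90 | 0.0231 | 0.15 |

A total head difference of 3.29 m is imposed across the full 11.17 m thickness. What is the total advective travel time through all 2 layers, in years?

With flow normal to the layers, continuity requires the same specific discharge q through every layer.
Σ(b_i/K_i) = 6.27/0.143 + 4.90/0.0231 = 256.0 d.
q = Δh / Σ(b_i/K_i) = 3.29 / 256.0 = 0.01285 m/day.
In each layer the seepage velocity is v_i = q/n_i, so the layer transit time is t_i = b_i·n_i / q:
  layer 1 (silty sand): t_1 = 6.27 × 0.22 / 0.01285 = 107.3 d
  layer 2 (silt): t_2 = 4.90 × 0.15 / 0.01285 = 57.18 d
Total t = Σ t_i = 164.5 days = 0.4504 years.

0.450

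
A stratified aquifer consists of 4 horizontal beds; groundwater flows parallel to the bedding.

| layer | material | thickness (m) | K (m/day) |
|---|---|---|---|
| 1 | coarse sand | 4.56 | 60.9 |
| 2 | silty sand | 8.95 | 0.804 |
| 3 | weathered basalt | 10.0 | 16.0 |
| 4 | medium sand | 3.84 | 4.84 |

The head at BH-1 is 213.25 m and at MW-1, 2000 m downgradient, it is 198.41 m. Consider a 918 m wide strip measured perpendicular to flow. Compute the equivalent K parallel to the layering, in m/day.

16.9

Flow is parallel to layering, so each bed carries its own Darcy discharge and the transmissivities add.
Σ(K_i·b_i) = 60.9×4.56 + 0.804×8.95 + 16.0×10.0 + 4.84×3.84 = 463.5 m²/day.
Total thickness b = 27.35 m, so K_eq = Σ(K_i·b_i)/b = 16.95 m/day.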